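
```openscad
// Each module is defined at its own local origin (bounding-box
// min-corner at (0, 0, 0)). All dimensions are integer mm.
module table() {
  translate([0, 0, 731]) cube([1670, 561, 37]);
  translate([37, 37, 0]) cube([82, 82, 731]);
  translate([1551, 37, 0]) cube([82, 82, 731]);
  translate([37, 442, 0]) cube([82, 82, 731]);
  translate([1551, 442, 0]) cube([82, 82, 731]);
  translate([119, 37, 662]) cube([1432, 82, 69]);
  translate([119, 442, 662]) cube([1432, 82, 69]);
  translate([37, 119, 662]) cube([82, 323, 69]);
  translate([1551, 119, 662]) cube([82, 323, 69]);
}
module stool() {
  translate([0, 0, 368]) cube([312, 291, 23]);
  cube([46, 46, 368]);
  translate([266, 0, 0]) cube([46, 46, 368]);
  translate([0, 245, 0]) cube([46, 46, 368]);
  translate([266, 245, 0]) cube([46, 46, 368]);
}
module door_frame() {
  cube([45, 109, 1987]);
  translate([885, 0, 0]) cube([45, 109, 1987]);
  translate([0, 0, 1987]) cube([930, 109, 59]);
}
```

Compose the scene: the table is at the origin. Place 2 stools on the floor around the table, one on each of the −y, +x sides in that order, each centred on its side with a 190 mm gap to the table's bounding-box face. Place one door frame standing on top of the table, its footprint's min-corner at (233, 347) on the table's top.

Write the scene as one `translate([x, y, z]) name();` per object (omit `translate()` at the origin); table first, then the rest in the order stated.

table();
translate([679, -481, 0]) stool();
translate([1860, 135, 0]) stool();
translate([233, 347, 768]) door_frame();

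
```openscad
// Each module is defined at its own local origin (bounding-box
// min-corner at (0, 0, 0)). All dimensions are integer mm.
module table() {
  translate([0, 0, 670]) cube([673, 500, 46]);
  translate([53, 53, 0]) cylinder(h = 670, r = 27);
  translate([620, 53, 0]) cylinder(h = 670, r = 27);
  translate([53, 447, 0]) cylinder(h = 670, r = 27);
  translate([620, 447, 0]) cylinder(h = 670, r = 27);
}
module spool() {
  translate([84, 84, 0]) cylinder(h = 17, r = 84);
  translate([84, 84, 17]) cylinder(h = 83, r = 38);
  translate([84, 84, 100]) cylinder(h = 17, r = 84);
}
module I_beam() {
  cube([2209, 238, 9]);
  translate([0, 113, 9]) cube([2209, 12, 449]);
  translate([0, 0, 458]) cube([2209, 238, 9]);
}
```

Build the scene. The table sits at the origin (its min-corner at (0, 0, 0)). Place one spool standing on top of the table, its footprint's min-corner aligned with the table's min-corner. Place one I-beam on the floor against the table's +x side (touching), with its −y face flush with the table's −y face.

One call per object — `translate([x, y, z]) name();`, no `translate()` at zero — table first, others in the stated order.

table();
translate([0, 0, 716]) spool();
translate([673, 0, 0]) I_beam();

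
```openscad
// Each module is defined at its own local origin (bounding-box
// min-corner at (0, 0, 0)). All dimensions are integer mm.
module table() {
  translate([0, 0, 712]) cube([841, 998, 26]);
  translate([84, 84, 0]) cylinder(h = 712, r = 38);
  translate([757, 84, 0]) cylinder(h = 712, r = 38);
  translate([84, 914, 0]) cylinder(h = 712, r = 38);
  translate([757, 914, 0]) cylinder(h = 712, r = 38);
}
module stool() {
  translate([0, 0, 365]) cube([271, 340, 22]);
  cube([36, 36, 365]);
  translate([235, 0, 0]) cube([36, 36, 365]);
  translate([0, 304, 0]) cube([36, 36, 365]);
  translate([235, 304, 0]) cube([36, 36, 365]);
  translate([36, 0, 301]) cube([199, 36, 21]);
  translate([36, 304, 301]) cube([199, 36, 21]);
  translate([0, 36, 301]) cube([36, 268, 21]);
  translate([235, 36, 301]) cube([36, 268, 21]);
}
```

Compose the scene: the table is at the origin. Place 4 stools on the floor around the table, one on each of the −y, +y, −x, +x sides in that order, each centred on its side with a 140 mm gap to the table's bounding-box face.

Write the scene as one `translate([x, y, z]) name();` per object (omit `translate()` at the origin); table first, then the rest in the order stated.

table();
translate([285, -480, 0]) stool();
translate([285, 1138, 0]) stool();
translate([-411, 329, 0]) stool();
translate([981, 329, 0]) stool();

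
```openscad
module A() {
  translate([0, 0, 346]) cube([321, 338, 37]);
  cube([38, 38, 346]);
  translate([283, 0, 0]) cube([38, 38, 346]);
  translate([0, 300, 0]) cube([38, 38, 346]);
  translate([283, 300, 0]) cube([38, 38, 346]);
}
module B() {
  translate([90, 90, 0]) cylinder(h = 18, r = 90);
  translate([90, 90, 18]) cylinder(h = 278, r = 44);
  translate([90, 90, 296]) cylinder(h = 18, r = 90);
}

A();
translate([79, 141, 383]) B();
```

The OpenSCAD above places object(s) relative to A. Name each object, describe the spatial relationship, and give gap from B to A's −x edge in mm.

A is a stool. B is a spool. The spool is on top of the stool. The gap from the spool to the stool's −x edge is 79 mm.

The spool's min-x is at 79; the stool's min-x is 0; gap = 79 mm.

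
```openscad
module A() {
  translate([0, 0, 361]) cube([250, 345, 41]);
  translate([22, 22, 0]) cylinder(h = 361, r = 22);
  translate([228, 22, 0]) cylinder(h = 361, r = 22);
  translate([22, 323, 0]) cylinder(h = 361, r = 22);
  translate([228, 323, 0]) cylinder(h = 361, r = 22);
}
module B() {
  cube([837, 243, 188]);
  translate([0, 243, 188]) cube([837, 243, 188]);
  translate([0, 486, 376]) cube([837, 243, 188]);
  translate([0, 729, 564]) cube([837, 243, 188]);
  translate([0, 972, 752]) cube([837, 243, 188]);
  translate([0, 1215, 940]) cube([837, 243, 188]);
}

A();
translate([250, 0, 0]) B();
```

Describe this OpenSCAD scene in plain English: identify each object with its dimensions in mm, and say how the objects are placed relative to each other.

A is a simple wooden stool: a rectangular seat 250 mm (x) by 345 mm (y), 41 mm thick, top face at z = 402 mm, on four round legs, each 44 mm in diameter. The legs rest on z = 0, each leg's axis is inset half a diameter from the nearest pair of seat edges (so the leg's bounding box is flush with the corner).

B is a run of 6 identical solid stair steps. Each tread is 837×243 mm and each step block is 188 mm high. Step 1 rests on the floor; step k is offset from step 1 by (k−1)×243 mm in y and (k−1)×188 mm in z.

The staircase is against the stool's +x side, with their −y faces flush.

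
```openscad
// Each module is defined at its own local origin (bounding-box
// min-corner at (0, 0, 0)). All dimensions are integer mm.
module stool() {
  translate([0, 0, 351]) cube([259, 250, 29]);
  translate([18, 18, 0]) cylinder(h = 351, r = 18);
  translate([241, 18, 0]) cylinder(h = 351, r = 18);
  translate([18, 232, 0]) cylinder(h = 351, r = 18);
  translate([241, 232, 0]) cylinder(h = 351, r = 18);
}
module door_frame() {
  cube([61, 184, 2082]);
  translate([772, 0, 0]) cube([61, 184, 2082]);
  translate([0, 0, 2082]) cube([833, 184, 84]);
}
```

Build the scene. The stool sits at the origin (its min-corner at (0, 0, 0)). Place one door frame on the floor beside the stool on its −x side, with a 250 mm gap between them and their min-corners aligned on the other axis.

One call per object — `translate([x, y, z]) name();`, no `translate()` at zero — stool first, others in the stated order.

stool();
translate([-1083, 0, 0]) door_frame();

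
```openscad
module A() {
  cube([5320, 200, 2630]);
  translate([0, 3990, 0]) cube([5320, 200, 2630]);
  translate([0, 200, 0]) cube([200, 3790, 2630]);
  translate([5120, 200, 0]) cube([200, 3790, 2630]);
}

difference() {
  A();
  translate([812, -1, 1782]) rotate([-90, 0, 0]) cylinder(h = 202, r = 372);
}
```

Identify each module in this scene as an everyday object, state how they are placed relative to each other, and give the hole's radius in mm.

The subtracted cylinder has r = 372 mm.

A is a house frame. The house frame has a circular hole through its front wall. The hole's radius is 372 mm.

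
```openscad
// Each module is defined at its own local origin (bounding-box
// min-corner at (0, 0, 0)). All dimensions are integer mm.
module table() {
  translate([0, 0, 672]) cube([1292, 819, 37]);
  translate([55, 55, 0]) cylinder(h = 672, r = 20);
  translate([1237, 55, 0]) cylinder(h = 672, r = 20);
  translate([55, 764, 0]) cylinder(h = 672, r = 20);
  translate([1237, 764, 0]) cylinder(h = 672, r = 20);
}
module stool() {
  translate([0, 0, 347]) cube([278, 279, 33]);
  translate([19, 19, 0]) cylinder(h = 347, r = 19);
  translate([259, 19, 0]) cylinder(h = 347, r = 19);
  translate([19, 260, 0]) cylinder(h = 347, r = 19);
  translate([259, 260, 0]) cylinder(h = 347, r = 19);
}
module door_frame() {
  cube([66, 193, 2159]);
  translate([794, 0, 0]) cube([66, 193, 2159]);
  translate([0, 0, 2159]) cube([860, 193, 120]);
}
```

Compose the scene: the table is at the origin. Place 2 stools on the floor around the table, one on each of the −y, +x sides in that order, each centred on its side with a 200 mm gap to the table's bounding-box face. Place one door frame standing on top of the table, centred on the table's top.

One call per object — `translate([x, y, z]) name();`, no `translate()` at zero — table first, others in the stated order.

table();
translate([507, -479, 0]) stool();
translate([1492, 270, 0]) stool();
translate([216, 313, 709]) door_frame();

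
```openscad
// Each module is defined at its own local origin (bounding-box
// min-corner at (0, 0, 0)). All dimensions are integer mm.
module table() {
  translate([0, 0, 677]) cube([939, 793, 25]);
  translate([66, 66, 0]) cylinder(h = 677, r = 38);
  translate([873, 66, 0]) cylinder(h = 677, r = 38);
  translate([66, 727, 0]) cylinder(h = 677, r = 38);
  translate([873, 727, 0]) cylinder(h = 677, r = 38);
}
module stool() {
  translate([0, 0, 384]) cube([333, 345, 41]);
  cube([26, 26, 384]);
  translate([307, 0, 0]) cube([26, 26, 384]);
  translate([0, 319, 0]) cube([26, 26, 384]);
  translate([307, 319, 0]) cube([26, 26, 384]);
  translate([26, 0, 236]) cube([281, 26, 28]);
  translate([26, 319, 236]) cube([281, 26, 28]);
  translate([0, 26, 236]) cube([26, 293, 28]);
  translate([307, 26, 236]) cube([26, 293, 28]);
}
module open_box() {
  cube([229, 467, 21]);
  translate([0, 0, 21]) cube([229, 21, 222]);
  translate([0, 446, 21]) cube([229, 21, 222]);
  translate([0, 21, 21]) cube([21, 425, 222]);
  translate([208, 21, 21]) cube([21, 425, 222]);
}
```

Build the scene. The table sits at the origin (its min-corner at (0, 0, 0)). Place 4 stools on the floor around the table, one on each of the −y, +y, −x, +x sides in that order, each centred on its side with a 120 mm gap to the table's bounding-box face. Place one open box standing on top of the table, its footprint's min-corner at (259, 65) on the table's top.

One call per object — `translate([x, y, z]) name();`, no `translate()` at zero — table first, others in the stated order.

table();
translate([303, -465, 0]) stool();
translate([303, 913, 0]) stool();
translate([-453, 224, 0]) stool();
translate([1059, 224, 0]) stool();
translate([259, 65, 702]) open_box();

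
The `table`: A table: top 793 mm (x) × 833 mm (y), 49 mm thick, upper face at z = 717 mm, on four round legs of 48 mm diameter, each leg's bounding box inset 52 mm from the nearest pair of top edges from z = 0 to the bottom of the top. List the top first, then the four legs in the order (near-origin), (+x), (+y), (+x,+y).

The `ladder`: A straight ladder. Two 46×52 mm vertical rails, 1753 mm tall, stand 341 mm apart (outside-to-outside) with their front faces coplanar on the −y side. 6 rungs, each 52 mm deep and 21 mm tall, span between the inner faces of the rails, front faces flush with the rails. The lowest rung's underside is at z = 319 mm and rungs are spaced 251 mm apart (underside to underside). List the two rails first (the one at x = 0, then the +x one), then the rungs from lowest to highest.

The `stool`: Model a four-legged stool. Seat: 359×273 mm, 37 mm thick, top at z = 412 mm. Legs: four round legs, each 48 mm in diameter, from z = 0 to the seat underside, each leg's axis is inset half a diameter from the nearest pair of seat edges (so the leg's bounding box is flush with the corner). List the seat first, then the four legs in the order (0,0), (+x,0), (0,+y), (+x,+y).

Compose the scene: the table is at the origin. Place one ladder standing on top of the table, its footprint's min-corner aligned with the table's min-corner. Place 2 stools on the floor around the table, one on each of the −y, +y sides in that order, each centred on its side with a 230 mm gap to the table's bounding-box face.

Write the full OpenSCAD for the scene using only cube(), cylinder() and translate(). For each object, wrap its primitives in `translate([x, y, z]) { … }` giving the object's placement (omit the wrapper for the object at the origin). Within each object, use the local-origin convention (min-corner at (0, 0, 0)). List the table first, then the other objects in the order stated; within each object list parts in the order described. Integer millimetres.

translate([0, 0, 668]) cube([793, 833, 49]);
translate([76, 76, 0]) cylinder(h = 668, r = 24);
translate([717, 76, 0]) cylinder(h = 668, r = 24);
translate([76, 757, 0]) cylinder(h = 668, r = 24);
translate([717, 757, 0]) cylinder(h = 668, r = 24);
translate([0, 0, 717]) {
  cube([46, 52, 1753]);
  translate([295, 0, 0]) cube([46, 52, 1753]);
  translate([46, 0, 319]) cube([249, 52, 21]);
  translate([46, 0, 570]) cube([249, 52, 21]);
  translate([46, 0, 821]) cube([249, 52, 21]);
  translate([46, 0, 1072]) cube([249, 52, 21]);
  translate([46, 0, 1323]) cube([249, 52, 21]);
  translate([46, 0, 1574]) cube([249, 52, 21]);
}
translate([217, -503, 0]) {
  translate([0, 0, 375]) cube([359, 273, 37]);
  translate([24, 24, 0]) cylinder(h = 375, r = 24);
  translate([335, 24, 0]) cylinder(h = 375, r = 24);
  translate([24, 249, 0]) cylinder(h = 375, r = 24);
  translate([335, 249, 0]) cylinder(h = 375, r = 24);
}
translate([217, 1063, 0]) {
  translate([0, 0, 375]) cube([359, 273, 37]);
  translate([24, 24, 0]) cylinder(h = 375, r = 24);
  translate([335, 24, 0]) cylinder(h = 375, r = 24);
  translate([24, 249, 0]) cylinder(h = 375, r = 24);
  translate([335, 249, 0]) cylinder(h = 375, r = 24);
}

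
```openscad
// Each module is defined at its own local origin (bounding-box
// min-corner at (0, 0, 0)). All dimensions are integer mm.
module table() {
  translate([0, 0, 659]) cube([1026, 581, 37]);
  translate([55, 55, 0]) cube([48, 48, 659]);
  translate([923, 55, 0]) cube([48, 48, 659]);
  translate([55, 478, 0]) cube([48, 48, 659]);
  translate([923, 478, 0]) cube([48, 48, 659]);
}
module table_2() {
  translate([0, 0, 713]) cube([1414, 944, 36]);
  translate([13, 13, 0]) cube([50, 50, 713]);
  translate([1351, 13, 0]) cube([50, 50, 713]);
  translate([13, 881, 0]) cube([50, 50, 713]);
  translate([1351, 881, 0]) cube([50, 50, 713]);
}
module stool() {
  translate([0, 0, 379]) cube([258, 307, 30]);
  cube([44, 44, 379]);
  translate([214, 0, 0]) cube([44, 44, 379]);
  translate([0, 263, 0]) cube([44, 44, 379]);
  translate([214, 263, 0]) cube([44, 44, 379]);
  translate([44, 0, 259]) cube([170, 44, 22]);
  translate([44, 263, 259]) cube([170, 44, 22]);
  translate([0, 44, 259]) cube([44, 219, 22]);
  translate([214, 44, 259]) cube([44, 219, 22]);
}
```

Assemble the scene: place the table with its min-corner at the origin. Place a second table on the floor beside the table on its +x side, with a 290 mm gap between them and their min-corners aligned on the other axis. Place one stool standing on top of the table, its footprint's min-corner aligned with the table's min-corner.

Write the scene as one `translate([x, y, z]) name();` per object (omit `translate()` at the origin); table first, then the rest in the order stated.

table();
translate([1316, 0, 0]) table_2();
translate([0, 0, 696]) stool();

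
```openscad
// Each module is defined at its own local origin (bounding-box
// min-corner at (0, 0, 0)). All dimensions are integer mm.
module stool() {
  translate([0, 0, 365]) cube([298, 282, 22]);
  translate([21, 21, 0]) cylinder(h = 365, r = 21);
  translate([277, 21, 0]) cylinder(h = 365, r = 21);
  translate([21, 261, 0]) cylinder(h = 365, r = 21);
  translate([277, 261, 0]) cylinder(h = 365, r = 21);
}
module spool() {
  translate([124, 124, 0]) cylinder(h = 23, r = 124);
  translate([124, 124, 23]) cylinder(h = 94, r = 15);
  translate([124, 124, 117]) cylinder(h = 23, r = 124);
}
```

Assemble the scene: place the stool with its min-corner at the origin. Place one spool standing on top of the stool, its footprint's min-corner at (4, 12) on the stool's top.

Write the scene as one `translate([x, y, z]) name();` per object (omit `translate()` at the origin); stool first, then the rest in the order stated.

stool();
translate([4, 12, 387]) spool();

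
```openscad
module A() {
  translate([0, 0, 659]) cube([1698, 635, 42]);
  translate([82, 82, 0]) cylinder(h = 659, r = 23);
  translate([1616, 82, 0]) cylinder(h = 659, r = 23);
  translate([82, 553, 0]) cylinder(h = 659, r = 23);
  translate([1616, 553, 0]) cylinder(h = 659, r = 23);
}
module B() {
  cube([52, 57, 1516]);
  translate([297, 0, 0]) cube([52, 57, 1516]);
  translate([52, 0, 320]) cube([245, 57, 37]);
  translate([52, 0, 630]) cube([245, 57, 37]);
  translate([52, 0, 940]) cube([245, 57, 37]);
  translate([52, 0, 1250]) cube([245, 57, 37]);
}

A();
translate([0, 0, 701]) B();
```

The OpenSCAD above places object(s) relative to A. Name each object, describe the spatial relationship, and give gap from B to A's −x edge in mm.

The ladder's min-x is at 0; the table's min-x is 0; gap = 0 mm.

A is a table. B is a ladder. The ladder is on top of the table. The gap from the ladder to the table's −x edge is 0 mm.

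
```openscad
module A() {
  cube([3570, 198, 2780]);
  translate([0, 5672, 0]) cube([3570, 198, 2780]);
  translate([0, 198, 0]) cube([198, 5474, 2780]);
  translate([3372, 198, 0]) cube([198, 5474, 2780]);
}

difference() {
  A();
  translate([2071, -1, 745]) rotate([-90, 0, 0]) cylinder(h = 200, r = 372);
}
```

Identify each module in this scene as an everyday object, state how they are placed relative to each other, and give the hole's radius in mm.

A is a house frame. The house frame has a circular hole through its front wall. The hole's radius is 372 mm.

The subtracted cylinder has r = 372 mm.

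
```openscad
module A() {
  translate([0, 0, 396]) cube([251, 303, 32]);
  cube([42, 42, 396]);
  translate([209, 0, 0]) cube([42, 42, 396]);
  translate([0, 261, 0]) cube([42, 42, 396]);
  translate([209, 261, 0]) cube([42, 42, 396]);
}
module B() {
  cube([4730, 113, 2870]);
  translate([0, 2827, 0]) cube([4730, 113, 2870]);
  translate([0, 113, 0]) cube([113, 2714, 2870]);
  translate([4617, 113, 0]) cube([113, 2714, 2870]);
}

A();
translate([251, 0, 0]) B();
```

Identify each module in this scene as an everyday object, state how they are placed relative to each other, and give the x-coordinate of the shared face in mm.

A is a stool. B is a house frame. The house frame is against the stool's +x side, with their −y faces flush. The x-coordinate of the shared face is 251 mm.

The stool's +x face and the house frame's −x face are both at x = 251 mm.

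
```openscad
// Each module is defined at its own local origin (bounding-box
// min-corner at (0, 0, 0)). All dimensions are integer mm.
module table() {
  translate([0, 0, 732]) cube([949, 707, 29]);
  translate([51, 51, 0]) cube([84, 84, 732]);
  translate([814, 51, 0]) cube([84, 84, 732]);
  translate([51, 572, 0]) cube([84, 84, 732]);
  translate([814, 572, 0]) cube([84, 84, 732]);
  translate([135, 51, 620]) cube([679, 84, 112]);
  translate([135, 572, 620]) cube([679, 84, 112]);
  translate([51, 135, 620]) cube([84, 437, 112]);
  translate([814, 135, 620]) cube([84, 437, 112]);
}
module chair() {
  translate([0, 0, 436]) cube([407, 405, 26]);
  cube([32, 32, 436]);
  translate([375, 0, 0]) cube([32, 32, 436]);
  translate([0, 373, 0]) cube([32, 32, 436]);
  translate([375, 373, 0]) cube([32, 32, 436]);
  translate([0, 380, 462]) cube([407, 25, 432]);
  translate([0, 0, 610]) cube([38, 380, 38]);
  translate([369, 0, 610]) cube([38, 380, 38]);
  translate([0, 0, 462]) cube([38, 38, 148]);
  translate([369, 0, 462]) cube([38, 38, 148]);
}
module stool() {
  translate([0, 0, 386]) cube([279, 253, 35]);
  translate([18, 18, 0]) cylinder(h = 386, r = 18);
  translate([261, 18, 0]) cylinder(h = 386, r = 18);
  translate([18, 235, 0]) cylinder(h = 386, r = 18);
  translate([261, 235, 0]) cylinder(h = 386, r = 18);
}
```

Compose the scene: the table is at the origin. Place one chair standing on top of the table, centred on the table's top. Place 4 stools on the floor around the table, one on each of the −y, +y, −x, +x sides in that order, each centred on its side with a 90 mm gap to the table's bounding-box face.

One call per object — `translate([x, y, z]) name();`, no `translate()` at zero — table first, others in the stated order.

table();
translate([271, 151, 761]) chair();
translate([335, -343, 0]) stool();
translate([335, 797, 0]) stool();
translate([-369, 227, 0]) stool();
translate([1039, 227, 0]) stool();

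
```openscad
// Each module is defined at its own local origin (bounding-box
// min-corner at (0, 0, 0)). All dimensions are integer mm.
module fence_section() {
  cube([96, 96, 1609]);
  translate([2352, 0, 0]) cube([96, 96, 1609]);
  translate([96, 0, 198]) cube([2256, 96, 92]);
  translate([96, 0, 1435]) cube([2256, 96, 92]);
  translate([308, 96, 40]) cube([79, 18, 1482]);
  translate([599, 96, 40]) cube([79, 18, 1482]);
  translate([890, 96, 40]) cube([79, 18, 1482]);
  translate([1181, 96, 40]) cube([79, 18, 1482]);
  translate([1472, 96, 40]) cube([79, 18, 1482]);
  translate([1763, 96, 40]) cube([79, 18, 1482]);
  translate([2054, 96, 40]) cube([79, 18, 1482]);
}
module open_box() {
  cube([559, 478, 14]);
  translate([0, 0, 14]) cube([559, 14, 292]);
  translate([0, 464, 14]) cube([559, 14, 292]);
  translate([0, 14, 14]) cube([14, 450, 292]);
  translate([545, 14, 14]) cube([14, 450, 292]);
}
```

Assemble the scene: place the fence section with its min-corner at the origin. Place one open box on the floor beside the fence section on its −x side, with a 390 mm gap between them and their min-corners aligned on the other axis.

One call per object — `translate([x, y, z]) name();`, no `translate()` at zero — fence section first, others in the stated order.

fence_section();
translate([-949, 0, 0]) open_box();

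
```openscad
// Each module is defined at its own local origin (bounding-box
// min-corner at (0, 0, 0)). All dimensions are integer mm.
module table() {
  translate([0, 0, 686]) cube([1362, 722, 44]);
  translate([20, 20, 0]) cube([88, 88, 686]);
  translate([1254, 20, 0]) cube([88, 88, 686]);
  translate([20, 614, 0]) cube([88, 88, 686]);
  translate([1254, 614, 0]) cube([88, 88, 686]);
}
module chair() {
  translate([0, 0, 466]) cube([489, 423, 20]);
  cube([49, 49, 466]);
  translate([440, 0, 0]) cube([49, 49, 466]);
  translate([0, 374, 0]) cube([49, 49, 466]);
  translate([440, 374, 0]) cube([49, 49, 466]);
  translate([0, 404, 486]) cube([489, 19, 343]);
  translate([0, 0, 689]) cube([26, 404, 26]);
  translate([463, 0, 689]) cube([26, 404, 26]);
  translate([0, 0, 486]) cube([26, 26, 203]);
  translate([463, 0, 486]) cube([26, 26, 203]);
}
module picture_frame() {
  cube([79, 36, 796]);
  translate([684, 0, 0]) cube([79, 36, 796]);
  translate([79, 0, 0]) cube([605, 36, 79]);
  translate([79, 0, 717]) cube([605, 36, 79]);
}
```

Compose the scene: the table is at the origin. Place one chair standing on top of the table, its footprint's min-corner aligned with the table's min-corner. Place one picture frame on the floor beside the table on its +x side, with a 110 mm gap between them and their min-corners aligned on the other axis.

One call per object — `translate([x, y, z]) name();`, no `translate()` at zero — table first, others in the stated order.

table();
translate([0, 0, 730]) chair();
translate([1472, 0, 0]) picture_frame();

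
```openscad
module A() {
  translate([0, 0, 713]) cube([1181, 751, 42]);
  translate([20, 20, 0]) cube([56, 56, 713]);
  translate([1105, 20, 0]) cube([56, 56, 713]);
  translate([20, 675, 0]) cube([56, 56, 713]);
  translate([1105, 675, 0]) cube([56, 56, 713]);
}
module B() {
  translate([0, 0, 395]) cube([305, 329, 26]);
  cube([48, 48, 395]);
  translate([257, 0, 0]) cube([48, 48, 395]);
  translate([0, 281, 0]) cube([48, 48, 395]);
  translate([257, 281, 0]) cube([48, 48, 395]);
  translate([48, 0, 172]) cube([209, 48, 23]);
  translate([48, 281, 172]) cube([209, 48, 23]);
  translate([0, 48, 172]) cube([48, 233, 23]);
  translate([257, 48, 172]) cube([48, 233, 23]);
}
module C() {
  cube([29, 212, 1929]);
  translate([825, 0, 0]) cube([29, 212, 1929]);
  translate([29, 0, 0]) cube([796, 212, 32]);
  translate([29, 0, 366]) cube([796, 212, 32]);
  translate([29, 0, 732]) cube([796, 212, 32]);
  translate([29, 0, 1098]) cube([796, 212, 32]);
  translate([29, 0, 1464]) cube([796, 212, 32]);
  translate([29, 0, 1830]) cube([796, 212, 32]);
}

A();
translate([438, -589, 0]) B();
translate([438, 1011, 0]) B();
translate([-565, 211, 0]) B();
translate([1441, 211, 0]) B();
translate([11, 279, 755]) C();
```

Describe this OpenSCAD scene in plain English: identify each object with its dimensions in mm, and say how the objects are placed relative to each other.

A is a table with a 1181×751 mm rectangular top, 42 mm thick, top surface at z = 755 mm, supported by four 56×56 mm square legs, each inset 20 mm from the nearest pair of top edges, running from the floor.

B is a four-legged stool. The seat is a 305×329×26 mm slab whose top surface is at z = 421 mm; four square legs, each 48×48 mm in cross-section, run from the floor (z = 0) to the underside of the seat, each flush with a corner of the seat. Four stretchers, 48 mm wide and 23 mm tall, connect adjacent legs with their undersides at z = 172 mm, each running between the inner faces of the legs it joins and aligned with the legs' outer faces on the other axis.

C is an open bookshelf. Two side panels, each 29 mm thick, 212 mm deep and 1929 mm tall, stand 854 mm apart (outside-to-outside). Between them sit 6 shelves, each 32 mm thick and 212 mm deep, spanning the full gap between the sides. The bottom shelf rests on the floor (its underside at z = 0) and the clear gap between one shelf's top and the next shelf's underside is 334 mm.

Four stools sit around the table at the −y, +y, −x, +x sides. The bookshelf is on top of the table.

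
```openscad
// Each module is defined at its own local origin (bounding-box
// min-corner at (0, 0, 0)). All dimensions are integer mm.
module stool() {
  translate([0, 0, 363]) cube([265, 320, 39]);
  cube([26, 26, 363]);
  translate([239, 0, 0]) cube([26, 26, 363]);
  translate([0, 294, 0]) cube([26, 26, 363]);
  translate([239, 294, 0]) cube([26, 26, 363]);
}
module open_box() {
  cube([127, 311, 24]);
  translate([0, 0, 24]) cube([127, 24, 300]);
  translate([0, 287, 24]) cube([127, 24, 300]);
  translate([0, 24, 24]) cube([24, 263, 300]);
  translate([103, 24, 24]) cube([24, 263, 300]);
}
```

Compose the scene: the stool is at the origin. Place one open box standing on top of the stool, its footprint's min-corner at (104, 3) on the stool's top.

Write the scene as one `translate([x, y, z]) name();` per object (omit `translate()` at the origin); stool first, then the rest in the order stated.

stool();
translate([104, 3, 402]) open_box();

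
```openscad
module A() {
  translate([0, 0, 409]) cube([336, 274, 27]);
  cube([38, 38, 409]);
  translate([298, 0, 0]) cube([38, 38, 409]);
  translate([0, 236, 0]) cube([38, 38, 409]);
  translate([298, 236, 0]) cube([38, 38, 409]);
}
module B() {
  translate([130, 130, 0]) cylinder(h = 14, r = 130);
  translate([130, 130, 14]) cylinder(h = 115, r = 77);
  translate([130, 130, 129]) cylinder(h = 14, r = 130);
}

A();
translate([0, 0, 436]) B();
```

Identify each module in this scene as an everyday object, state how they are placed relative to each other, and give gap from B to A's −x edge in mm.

The spool's min-x is at 0; the stool's min-x is 0; gap = 0 mm.

A is a stool. B is a spool. The spool is on top of the stool. The gap from the spool to the stool's −x edge is 0 mm.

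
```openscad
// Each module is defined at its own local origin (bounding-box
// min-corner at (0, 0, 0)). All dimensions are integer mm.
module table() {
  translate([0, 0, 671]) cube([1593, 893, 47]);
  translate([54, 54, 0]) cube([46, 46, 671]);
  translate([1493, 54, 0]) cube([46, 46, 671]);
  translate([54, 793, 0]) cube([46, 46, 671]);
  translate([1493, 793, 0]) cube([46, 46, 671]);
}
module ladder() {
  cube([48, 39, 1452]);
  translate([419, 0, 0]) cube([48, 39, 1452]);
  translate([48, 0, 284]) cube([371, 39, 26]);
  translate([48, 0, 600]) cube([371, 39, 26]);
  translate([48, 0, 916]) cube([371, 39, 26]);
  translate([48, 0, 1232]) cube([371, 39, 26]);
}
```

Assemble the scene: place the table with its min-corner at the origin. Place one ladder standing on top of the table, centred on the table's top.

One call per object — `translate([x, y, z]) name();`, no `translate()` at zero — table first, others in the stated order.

table();
translate([563, 427, 718]) ladder();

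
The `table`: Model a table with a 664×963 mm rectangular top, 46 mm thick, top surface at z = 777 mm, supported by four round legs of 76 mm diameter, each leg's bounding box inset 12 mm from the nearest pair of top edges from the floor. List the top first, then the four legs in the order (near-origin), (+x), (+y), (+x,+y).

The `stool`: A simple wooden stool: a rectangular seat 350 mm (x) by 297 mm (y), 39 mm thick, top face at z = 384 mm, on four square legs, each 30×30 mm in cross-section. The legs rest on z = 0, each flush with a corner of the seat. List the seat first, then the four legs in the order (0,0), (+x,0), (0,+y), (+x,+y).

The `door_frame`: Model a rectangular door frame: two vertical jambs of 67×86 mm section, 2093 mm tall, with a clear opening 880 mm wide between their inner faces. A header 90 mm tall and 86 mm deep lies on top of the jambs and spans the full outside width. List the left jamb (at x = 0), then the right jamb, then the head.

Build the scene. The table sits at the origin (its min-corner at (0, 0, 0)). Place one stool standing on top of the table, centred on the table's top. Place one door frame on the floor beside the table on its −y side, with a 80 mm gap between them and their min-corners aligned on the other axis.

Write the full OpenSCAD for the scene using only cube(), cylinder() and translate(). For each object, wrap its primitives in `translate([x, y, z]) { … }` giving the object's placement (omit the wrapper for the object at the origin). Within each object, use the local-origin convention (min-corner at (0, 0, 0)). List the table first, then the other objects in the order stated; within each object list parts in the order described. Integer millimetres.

translate([0, 0, 731]) cube([664, 963, 46]);
translate([50, 50, 0]) cylinder(h = 731, r = 38);
translate([614, 50, 0]) cylinder(h = 731, r = 38);
translate([50, 913, 0]) cylinder(h = 731, r = 38);
translate([614, 913, 0]) cylinder(h = 731, r = 38);
translate([157, 333, 777]) {
  translate([0, 0, 345]) cube([350, 297, 39]);
  cube([30, 30, 345]);
  translate([320, 0, 0]) cube([30, 30, 345]);
  translate([0, 267, 0]) cube([30, 30, 345]);
  translate([320, 267, 0]) cube([30, 30, 345]);
}
translate([0, -166, 0]) {
  cube([67, 86, 2093]);
  translate([947, 0, 0]) cube([67, 86, 2093]);
  translate([0, 0, 2093]) cube([1014, 86, 90]);
}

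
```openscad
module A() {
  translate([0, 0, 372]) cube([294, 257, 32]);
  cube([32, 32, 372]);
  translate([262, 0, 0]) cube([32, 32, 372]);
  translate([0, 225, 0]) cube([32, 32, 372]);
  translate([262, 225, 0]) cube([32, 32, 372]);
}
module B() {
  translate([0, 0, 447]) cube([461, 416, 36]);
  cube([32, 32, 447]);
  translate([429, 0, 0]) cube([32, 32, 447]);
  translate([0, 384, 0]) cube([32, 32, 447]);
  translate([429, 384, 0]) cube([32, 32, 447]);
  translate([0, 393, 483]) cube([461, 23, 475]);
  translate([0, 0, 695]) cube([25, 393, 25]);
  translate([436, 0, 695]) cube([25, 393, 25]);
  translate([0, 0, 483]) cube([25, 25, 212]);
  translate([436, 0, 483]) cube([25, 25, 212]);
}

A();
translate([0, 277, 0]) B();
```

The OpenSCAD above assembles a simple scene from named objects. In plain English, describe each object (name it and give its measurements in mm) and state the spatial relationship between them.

A is a simple wooden stool: a rectangular seat 294 mm (x) by 257 mm (y), 32 mm thick, top face at z = 404 mm, on four square legs, each 32×32 mm in cross-section. The legs rest on z = 0, each flush with a corner of the seat.

B is a chair: 461×416 mm seat, 36 mm thick, top at z = 483 mm, on four 32 mm square corner legs flush with the seat edges. A 23 mm thick backrest slab spans the full seat width, extending 475 mm above the seat top, its back face flush with the seat's +y edge. Two armrests of 25×25 mm section run along each side from the seat's front edge to the front of the backrest, top faces 237 mm above the seat top and outer faces flush with the seat's x-edges; a 25×25 mm post under the front of each armrest stands on the seat at the front corner.

The chair is on the floor beside the stool on its +y side.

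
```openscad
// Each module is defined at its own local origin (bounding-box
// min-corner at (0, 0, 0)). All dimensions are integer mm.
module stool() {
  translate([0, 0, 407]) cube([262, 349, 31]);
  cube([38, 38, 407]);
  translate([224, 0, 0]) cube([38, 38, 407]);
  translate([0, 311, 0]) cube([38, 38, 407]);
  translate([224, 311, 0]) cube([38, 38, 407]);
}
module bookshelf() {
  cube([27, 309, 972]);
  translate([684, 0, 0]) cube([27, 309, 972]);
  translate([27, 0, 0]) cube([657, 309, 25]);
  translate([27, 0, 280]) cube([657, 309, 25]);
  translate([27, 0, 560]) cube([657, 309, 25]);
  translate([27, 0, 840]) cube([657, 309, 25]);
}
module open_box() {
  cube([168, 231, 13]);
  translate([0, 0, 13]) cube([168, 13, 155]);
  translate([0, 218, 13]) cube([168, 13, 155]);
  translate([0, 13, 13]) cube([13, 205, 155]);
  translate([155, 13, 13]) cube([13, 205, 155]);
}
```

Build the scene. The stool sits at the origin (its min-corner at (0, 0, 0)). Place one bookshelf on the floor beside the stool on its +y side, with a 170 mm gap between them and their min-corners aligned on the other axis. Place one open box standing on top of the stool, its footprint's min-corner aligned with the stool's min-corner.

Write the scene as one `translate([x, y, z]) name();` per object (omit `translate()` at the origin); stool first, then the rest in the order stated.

stool();
translate([0, 519, 0]) bookshelf();
translate([0, 0, 438]) open_box();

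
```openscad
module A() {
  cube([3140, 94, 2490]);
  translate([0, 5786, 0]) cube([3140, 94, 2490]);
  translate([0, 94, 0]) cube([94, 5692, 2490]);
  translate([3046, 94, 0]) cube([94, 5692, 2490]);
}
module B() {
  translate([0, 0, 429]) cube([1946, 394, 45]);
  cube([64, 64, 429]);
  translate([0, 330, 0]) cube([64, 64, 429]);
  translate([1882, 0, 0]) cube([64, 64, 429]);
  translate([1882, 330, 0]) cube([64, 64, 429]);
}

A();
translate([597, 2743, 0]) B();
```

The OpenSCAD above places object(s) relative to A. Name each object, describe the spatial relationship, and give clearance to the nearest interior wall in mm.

A is a house frame. B is a bench. The bench sits inside the house frame, centred. The clearance to the nearest interior wall is 503 mm.

Clearances: x = 503, y = 2649; minimum 503 mm.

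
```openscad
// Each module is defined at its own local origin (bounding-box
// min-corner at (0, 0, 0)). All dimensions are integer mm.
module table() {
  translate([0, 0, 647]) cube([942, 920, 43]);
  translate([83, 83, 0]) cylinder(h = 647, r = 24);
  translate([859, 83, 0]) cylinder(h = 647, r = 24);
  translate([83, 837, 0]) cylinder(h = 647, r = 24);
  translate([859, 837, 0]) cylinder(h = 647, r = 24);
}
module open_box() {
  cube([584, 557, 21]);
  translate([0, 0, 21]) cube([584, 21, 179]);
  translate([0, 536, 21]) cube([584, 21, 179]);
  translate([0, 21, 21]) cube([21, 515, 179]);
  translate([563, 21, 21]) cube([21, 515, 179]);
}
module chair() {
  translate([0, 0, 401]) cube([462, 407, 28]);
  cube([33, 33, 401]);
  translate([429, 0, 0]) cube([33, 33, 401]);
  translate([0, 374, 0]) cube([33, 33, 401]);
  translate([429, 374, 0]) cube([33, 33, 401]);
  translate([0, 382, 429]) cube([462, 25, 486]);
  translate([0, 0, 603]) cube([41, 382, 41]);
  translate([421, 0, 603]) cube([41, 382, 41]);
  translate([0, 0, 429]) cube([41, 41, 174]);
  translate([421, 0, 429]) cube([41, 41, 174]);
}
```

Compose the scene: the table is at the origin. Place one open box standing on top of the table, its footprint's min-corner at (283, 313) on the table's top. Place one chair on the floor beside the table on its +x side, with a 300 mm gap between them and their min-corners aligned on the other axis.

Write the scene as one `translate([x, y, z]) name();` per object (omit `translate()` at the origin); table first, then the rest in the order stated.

table();
translate([283, 313, 690]) open_box();
translate([1242, 0, 0]) chair();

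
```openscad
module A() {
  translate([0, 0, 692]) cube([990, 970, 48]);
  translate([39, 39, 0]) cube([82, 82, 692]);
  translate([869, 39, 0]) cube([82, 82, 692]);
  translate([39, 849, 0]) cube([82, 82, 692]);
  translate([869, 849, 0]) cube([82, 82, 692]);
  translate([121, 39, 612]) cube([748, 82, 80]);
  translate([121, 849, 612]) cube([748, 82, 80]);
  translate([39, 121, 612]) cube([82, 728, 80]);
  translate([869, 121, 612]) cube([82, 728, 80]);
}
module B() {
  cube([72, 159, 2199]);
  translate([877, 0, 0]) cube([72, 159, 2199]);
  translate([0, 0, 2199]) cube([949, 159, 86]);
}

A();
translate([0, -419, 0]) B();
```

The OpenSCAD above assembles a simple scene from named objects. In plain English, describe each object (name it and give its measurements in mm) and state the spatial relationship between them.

A is a table: top 990 mm (x) × 970 mm (y), 48 mm thick, upper face at z = 740 mm, on four 82×82 mm square legs, each inset 39 mm from the nearest pair of top edges, running from z = 0 to the bottom of the top. Four apron rails, 82 mm thick and 80 mm tall, run between adjacent legs with their top edges flush with the underside of the top and their outer faces flush with the legs' outer faces.

B is a rectangular door frame: two vertical jambs of 72×159 mm section, 2199 mm tall, with a clear opening 805 mm wide between their inner faces. A header 86 mm tall and 159 mm deep lies on top of the jambs and spans the full outside width.

The door frame is on the floor beside the table on its −y side.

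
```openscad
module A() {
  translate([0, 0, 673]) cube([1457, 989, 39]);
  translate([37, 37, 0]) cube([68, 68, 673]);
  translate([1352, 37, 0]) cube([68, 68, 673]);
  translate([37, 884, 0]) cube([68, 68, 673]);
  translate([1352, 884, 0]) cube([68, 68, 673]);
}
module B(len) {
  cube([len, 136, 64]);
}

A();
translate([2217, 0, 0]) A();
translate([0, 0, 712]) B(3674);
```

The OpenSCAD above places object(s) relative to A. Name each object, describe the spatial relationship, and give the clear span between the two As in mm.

A is a table. B is a beam. A beam spans the tops of two tables. The clear span between the two tables is 760 mm.

Second table starts at x = 2217; first ends at x = 1457; clear span = 2217 − 1457 = 760 mm.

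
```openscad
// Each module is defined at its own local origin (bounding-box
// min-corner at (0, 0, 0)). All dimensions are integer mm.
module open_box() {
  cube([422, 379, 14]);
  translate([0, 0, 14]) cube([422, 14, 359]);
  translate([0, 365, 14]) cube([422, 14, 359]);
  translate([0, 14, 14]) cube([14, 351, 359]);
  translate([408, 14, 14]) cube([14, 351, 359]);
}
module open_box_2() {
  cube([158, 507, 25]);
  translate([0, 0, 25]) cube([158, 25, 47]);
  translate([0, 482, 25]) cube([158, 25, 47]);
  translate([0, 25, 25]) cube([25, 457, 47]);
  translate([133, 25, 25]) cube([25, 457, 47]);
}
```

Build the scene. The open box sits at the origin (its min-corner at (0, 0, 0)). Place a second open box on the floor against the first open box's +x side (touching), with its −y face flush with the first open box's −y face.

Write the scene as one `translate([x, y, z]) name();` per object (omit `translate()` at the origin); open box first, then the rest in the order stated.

open_box();
translate([422, 0, 0]) open_box_2();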